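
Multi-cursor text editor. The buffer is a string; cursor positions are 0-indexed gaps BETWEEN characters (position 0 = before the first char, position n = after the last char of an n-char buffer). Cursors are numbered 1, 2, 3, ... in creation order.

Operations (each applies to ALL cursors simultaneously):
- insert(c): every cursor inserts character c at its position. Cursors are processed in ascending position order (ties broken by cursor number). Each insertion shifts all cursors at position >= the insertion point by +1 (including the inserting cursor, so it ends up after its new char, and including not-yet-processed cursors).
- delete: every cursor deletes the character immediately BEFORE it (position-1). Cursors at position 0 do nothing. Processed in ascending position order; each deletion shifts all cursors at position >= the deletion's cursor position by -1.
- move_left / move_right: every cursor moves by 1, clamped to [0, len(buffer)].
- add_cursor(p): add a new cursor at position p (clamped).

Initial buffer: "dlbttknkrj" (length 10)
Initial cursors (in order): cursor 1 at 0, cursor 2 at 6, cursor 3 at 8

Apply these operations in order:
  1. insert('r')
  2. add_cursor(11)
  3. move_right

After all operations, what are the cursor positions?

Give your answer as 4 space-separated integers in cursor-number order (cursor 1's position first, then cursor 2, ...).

Answer: 2 9 12 12

Derivation:
After op 1 (insert('r')): buffer="rdlbttkrnkrrj" (len 13), cursors c1@1 c2@8 c3@11, authorship 1......2..3..
After op 2 (add_cursor(11)): buffer="rdlbttkrnkrrj" (len 13), cursors c1@1 c2@8 c3@11 c4@11, authorship 1......2..3..
After op 3 (move_right): buffer="rdlbttkrnkrrj" (len 13), cursors c1@2 c2@9 c3@12 c4@12, authorship 1......2..3..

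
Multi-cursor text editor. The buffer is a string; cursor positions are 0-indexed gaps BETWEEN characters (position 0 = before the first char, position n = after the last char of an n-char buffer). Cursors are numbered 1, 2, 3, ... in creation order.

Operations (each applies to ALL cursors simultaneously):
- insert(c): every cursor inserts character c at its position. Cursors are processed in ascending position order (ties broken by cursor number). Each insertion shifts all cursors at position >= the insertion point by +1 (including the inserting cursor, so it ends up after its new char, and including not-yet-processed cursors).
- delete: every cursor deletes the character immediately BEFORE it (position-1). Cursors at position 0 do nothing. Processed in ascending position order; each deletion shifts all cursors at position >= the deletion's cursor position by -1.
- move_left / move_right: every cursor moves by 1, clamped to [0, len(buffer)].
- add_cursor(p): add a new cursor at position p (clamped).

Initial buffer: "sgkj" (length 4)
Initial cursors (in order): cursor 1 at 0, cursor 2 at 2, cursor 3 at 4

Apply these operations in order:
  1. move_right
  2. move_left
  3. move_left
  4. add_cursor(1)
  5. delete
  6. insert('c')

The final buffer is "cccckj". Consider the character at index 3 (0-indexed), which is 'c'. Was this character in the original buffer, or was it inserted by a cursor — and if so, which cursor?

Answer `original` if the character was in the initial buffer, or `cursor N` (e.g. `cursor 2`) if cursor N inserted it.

Answer: cursor 4

Derivation:
After op 1 (move_right): buffer="sgkj" (len 4), cursors c1@1 c2@3 c3@4, authorship ....
After op 2 (move_left): buffer="sgkj" (len 4), cursors c1@0 c2@2 c3@3, authorship ....
After op 3 (move_left): buffer="sgkj" (len 4), cursors c1@0 c2@1 c3@2, authorship ....
After op 4 (add_cursor(1)): buffer="sgkj" (len 4), cursors c1@0 c2@1 c4@1 c3@2, authorship ....
After op 5 (delete): buffer="kj" (len 2), cursors c1@0 c2@0 c3@0 c4@0, authorship ..
After op 6 (insert('c')): buffer="cccckj" (len 6), cursors c1@4 c2@4 c3@4 c4@4, authorship 1234..
Authorship (.=original, N=cursor N): 1 2 3 4 . .
Index 3: author = 4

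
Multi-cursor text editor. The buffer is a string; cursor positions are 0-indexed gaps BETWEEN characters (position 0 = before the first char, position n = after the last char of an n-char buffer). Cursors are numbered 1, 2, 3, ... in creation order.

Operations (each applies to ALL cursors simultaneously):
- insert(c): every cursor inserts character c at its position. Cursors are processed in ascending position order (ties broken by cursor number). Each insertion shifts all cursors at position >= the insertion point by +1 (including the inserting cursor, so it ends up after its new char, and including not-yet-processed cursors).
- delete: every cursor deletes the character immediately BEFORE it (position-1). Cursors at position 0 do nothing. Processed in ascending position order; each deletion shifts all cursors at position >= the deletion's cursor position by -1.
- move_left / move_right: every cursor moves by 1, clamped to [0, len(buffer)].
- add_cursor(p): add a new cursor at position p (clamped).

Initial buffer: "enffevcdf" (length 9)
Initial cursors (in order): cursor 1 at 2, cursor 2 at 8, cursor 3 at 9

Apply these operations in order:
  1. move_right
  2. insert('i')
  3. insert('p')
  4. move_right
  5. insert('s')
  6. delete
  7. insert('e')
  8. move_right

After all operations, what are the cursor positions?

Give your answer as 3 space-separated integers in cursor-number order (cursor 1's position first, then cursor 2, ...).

After op 1 (move_right): buffer="enffevcdf" (len 9), cursors c1@3 c2@9 c3@9, authorship .........
After op 2 (insert('i')): buffer="enfifevcdfii" (len 12), cursors c1@4 c2@12 c3@12, authorship ...1......23
After op 3 (insert('p')): buffer="enfipfevcdfiipp" (len 15), cursors c1@5 c2@15 c3@15, authorship ...11......2323
After op 4 (move_right): buffer="enfipfevcdfiipp" (len 15), cursors c1@6 c2@15 c3@15, authorship ...11......2323
After op 5 (insert('s')): buffer="enfipfsevcdfiippss" (len 18), cursors c1@7 c2@18 c3@18, authorship ...11.1.....232323
After op 6 (delete): buffer="enfipfevcdfiipp" (len 15), cursors c1@6 c2@15 c3@15, authorship ...11......2323
After op 7 (insert('e')): buffer="enfipfeevcdfiippee" (len 18), cursors c1@7 c2@18 c3@18, authorship ...11.1.....232323
After op 8 (move_right): buffer="enfipfeevcdfiippee" (len 18), cursors c1@8 c2@18 c3@18, authorship ...11.1.....232323

Answer: 8 18 18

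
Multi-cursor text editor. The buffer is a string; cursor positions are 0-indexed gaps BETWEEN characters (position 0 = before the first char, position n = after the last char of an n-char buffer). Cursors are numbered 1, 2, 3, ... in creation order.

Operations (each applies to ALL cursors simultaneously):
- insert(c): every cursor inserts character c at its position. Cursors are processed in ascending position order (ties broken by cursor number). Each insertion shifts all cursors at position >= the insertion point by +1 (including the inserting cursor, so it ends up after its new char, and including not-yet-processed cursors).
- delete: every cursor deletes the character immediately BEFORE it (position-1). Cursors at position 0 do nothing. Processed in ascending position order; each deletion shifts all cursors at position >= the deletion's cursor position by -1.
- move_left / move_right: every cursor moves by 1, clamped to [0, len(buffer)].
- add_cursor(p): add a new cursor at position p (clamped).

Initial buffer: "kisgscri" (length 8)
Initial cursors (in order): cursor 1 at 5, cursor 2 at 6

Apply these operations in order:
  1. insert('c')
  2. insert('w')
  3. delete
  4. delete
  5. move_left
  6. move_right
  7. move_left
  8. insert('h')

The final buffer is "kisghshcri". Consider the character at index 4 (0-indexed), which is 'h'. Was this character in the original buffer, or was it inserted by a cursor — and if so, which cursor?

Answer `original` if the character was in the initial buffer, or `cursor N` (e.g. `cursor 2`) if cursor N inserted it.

Answer: cursor 1

Derivation:
After op 1 (insert('c')): buffer="kisgscccri" (len 10), cursors c1@6 c2@8, authorship .....1.2..
After op 2 (insert('w')): buffer="kisgscwccwri" (len 12), cursors c1@7 c2@10, authorship .....11.22..
After op 3 (delete): buffer="kisgscccri" (len 10), cursors c1@6 c2@8, authorship .....1.2..
After op 4 (delete): buffer="kisgscri" (len 8), cursors c1@5 c2@6, authorship ........
After op 5 (move_left): buffer="kisgscri" (len 8), cursors c1@4 c2@5, authorship ........
After op 6 (move_right): buffer="kisgscri" (len 8), cursors c1@5 c2@6, authorship ........
After op 7 (move_left): buffer="kisgscri" (len 8), cursors c1@4 c2@5, authorship ........
After op 8 (insert('h')): buffer="kisghshcri" (len 10), cursors c1@5 c2@7, authorship ....1.2...
Authorship (.=original, N=cursor N): . . . . 1 . 2 . . .
Index 4: author = 1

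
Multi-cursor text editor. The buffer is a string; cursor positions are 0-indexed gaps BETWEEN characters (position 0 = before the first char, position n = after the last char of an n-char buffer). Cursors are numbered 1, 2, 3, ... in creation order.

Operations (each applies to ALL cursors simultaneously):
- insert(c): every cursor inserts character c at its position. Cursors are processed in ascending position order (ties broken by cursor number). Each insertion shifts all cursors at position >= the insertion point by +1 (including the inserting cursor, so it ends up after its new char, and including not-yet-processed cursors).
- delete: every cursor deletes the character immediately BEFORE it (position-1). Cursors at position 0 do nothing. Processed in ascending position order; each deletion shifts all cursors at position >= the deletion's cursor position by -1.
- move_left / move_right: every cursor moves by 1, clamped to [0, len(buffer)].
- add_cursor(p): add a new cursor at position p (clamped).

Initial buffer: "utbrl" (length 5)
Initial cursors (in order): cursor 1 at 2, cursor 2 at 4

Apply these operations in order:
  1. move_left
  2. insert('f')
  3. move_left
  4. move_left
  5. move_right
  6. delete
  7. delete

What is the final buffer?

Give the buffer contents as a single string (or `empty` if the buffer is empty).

Answer: ffrl

Derivation:
After op 1 (move_left): buffer="utbrl" (len 5), cursors c1@1 c2@3, authorship .....
After op 2 (insert('f')): buffer="uftbfrl" (len 7), cursors c1@2 c2@5, authorship .1..2..
After op 3 (move_left): buffer="uftbfrl" (len 7), cursors c1@1 c2@4, authorship .1..2..
After op 4 (move_left): buffer="uftbfrl" (len 7), cursors c1@0 c2@3, authorship .1..2..
After op 5 (move_right): buffer="uftbfrl" (len 7), cursors c1@1 c2@4, authorship .1..2..
After op 6 (delete): buffer="ftfrl" (len 5), cursors c1@0 c2@2, authorship 1.2..
After op 7 (delete): buffer="ffrl" (len 4), cursors c1@0 c2@1, authorship 12..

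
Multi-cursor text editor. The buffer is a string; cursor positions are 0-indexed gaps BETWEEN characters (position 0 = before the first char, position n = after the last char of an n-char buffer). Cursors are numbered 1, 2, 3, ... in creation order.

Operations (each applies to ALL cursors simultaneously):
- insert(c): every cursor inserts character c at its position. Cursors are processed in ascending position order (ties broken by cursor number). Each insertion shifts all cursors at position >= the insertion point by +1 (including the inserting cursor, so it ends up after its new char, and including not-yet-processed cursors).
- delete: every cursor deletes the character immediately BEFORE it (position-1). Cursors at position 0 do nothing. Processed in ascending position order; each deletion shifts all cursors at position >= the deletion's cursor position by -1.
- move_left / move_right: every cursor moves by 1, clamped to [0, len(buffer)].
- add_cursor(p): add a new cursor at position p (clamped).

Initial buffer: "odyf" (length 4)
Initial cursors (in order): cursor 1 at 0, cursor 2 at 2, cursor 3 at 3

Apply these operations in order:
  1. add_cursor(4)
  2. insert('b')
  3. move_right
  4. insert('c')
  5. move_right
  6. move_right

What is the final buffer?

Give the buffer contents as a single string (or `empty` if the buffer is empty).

Answer: bocdbycbfcbc

Derivation:
After op 1 (add_cursor(4)): buffer="odyf" (len 4), cursors c1@0 c2@2 c3@3 c4@4, authorship ....
After op 2 (insert('b')): buffer="bodbybfb" (len 8), cursors c1@1 c2@4 c3@6 c4@8, authorship 1..2.3.4
After op 3 (move_right): buffer="bodbybfb" (len 8), cursors c1@2 c2@5 c3@7 c4@8, authorship 1..2.3.4
After op 4 (insert('c')): buffer="bocdbycbfcbc" (len 12), cursors c1@3 c2@7 c3@10 c4@12, authorship 1.1.2.23.344
After op 5 (move_right): buffer="bocdbycbfcbc" (len 12), cursors c1@4 c2@8 c3@11 c4@12, authorship 1.1.2.23.344
After op 6 (move_right): buffer="bocdbycbfcbc" (len 12), cursors c1@5 c2@9 c3@12 c4@12, authorship 1.1.2.23.344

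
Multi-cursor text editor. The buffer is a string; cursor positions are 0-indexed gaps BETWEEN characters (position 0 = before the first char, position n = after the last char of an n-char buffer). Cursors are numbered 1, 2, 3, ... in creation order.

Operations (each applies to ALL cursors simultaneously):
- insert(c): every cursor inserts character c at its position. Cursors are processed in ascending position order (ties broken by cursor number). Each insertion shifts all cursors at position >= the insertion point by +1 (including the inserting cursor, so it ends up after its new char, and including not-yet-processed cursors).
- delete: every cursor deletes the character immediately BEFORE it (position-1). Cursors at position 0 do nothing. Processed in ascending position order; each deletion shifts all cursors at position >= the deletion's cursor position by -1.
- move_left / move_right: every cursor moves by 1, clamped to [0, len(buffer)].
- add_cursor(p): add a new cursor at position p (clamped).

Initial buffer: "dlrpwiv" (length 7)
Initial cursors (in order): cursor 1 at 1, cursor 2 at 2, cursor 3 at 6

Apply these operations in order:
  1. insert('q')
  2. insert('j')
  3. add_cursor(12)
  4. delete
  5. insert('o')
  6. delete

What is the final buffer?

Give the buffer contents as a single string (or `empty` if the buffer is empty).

Answer: dqlqrpwiv

Derivation:
After op 1 (insert('q')): buffer="dqlqrpwiqv" (len 10), cursors c1@2 c2@4 c3@9, authorship .1.2....3.
After op 2 (insert('j')): buffer="dqjlqjrpwiqjv" (len 13), cursors c1@3 c2@6 c3@12, authorship .11.22....33.
After op 3 (add_cursor(12)): buffer="dqjlqjrpwiqjv" (len 13), cursors c1@3 c2@6 c3@12 c4@12, authorship .11.22....33.
After op 4 (delete): buffer="dqlqrpwiv" (len 9), cursors c1@2 c2@4 c3@8 c4@8, authorship .1.2.....
After op 5 (insert('o')): buffer="dqolqorpwioov" (len 13), cursors c1@3 c2@6 c3@12 c4@12, authorship .11.22....34.
After op 6 (delete): buffer="dqlqrpwiv" (len 9), cursors c1@2 c2@4 c3@8 c4@8, authorship .1.2.....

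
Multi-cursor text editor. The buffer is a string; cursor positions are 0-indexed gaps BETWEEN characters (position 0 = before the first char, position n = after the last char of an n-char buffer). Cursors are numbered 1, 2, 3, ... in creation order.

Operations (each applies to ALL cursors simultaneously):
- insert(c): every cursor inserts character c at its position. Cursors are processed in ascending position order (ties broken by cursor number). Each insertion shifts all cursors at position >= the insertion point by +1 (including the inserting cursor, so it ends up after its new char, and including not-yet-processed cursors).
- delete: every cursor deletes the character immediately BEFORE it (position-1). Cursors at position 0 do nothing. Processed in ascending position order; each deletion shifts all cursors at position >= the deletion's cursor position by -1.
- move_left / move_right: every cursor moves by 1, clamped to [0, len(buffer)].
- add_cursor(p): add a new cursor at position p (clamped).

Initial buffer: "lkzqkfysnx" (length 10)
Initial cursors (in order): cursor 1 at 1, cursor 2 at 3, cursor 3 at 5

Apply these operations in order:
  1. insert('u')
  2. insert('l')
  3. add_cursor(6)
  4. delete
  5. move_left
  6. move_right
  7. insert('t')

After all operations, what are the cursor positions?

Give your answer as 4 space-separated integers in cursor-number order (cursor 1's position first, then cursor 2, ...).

Answer: 3 7 11 7

Derivation:
After op 1 (insert('u')): buffer="lukzuqkufysnx" (len 13), cursors c1@2 c2@5 c3@8, authorship .1..2..3.....
After op 2 (insert('l')): buffer="lulkzulqkulfysnx" (len 16), cursors c1@3 c2@7 c3@11, authorship .11..22..33.....
After op 3 (add_cursor(6)): buffer="lulkzulqkulfysnx" (len 16), cursors c1@3 c4@6 c2@7 c3@11, authorship .11..22..33.....
After op 4 (delete): buffer="lukzqkufysnx" (len 12), cursors c1@2 c2@4 c4@4 c3@7, authorship .1....3.....
After op 5 (move_left): buffer="lukzqkufysnx" (len 12), cursors c1@1 c2@3 c4@3 c3@6, authorship .1....3.....
After op 6 (move_right): buffer="lukzqkufysnx" (len 12), cursors c1@2 c2@4 c4@4 c3@7, authorship .1....3.....
After op 7 (insert('t')): buffer="lutkzttqkutfysnx" (len 16), cursors c1@3 c2@7 c4@7 c3@11, authorship .11..24..33.....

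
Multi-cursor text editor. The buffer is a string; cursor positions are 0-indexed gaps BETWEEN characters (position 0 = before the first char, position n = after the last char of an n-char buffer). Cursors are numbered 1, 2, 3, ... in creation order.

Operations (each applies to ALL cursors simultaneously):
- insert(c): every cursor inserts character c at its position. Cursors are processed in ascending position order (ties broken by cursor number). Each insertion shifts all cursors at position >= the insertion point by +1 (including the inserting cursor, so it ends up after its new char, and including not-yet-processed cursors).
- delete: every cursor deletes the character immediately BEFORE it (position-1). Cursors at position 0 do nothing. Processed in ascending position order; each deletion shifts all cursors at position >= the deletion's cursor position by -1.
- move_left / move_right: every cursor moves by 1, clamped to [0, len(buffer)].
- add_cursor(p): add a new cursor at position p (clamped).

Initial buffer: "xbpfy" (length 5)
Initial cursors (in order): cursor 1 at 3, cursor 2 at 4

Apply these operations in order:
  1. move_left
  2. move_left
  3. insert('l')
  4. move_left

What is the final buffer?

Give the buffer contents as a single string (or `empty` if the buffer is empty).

After op 1 (move_left): buffer="xbpfy" (len 5), cursors c1@2 c2@3, authorship .....
After op 2 (move_left): buffer="xbpfy" (len 5), cursors c1@1 c2@2, authorship .....
After op 3 (insert('l')): buffer="xlblpfy" (len 7), cursors c1@2 c2@4, authorship .1.2...
After op 4 (move_left): buffer="xlblpfy" (len 7), cursors c1@1 c2@3, authorship .1.2...

Answer: xlblpfy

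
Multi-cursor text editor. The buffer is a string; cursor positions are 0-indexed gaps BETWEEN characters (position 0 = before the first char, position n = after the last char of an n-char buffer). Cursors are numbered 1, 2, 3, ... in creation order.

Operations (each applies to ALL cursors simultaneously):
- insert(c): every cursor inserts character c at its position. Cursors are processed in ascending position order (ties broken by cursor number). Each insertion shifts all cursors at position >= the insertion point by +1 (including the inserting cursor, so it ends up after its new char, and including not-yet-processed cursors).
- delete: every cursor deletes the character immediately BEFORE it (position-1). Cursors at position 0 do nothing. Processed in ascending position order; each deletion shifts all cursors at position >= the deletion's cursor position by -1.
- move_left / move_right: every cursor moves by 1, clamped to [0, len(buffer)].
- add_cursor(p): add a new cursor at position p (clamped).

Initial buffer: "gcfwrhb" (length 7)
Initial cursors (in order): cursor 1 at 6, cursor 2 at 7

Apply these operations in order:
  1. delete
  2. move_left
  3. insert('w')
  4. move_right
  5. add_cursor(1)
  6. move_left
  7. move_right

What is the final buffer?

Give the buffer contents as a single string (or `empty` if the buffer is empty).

Answer: gcfwwwr

Derivation:
After op 1 (delete): buffer="gcfwr" (len 5), cursors c1@5 c2@5, authorship .....
After op 2 (move_left): buffer="gcfwr" (len 5), cursors c1@4 c2@4, authorship .....
After op 3 (insert('w')): buffer="gcfwwwr" (len 7), cursors c1@6 c2@6, authorship ....12.
After op 4 (move_right): buffer="gcfwwwr" (len 7), cursors c1@7 c2@7, authorship ....12.
After op 5 (add_cursor(1)): buffer="gcfwwwr" (len 7), cursors c3@1 c1@7 c2@7, authorship ....12.
After op 6 (move_left): buffer="gcfwwwr" (len 7), cursors c3@0 c1@6 c2@6, authorship ....12.
After op 7 (move_right): buffer="gcfwwwr" (len 7), cursors c3@1 c1@7 c2@7, authorship ....12.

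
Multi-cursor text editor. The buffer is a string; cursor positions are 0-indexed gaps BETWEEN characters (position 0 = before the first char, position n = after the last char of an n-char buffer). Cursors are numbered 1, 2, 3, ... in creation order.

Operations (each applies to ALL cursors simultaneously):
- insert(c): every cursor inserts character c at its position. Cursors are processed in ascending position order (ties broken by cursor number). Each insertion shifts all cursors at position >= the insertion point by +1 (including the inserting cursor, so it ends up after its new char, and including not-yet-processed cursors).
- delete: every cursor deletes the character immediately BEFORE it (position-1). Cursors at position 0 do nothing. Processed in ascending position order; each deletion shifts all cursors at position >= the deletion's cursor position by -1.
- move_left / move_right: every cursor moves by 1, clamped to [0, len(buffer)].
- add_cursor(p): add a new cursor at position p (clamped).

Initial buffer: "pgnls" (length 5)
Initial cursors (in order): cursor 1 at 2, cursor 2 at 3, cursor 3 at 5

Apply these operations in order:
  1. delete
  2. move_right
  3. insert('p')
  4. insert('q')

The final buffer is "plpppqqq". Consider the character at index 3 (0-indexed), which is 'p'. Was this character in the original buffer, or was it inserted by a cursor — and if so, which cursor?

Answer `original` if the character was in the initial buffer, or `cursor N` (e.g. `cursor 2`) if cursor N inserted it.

Answer: cursor 2

Derivation:
After op 1 (delete): buffer="pl" (len 2), cursors c1@1 c2@1 c3@2, authorship ..
After op 2 (move_right): buffer="pl" (len 2), cursors c1@2 c2@2 c3@2, authorship ..
After op 3 (insert('p')): buffer="plppp" (len 5), cursors c1@5 c2@5 c3@5, authorship ..123
After op 4 (insert('q')): buffer="plpppqqq" (len 8), cursors c1@8 c2@8 c3@8, authorship ..123123
Authorship (.=original, N=cursor N): . . 1 2 3 1 2 3
Index 3: author = 2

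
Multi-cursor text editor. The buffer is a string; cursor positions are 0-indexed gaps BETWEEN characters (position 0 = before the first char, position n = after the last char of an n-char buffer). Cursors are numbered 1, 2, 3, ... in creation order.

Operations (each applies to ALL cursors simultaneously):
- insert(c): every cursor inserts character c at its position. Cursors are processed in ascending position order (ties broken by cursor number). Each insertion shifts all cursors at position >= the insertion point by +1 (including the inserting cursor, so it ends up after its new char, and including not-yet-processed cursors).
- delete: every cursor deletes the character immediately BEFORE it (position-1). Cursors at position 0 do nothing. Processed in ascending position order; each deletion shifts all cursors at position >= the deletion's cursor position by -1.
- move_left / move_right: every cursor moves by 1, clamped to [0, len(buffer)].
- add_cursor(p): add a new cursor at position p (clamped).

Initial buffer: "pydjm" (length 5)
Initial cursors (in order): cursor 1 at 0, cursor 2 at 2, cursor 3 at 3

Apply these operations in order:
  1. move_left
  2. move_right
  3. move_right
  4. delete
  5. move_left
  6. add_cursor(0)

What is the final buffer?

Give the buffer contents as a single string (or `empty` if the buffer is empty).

Answer: pm

Derivation:
After op 1 (move_left): buffer="pydjm" (len 5), cursors c1@0 c2@1 c3@2, authorship .....
After op 2 (move_right): buffer="pydjm" (len 5), cursors c1@1 c2@2 c3@3, authorship .....
After op 3 (move_right): buffer="pydjm" (len 5), cursors c1@2 c2@3 c3@4, authorship .....
After op 4 (delete): buffer="pm" (len 2), cursors c1@1 c2@1 c3@1, authorship ..
After op 5 (move_left): buffer="pm" (len 2), cursors c1@0 c2@0 c3@0, authorship ..
After op 6 (add_cursor(0)): buffer="pm" (len 2), cursors c1@0 c2@0 c3@0 c4@0, authorship ..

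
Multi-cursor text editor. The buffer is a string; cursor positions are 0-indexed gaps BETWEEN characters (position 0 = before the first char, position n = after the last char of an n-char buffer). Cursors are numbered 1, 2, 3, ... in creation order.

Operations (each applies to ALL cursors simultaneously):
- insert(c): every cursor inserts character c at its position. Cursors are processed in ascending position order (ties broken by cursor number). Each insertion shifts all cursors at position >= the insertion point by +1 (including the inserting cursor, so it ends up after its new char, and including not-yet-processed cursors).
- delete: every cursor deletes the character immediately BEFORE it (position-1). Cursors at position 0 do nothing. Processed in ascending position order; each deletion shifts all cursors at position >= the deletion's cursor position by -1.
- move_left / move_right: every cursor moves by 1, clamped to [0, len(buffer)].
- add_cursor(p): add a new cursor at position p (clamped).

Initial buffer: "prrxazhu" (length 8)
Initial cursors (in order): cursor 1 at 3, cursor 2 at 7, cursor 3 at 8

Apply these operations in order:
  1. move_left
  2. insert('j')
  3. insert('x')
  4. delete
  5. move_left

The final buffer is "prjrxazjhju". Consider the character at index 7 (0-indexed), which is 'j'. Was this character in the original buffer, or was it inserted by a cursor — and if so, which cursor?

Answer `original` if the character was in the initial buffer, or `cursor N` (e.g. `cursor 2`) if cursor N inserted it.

Answer: cursor 2

Derivation:
After op 1 (move_left): buffer="prrxazhu" (len 8), cursors c1@2 c2@6 c3@7, authorship ........
After op 2 (insert('j')): buffer="prjrxazjhju" (len 11), cursors c1@3 c2@8 c3@10, authorship ..1....2.3.
After op 3 (insert('x')): buffer="prjxrxazjxhjxu" (len 14), cursors c1@4 c2@10 c3@13, authorship ..11....22.33.
After op 4 (delete): buffer="prjrxazjhju" (len 11), cursors c1@3 c2@8 c3@10, authorship ..1....2.3.
After op 5 (move_left): buffer="prjrxazjhju" (len 11), cursors c1@2 c2@7 c3@9, authorship ..1....2.3.
Authorship (.=original, N=cursor N): . . 1 . . . . 2 . 3 .
Index 7: author = 2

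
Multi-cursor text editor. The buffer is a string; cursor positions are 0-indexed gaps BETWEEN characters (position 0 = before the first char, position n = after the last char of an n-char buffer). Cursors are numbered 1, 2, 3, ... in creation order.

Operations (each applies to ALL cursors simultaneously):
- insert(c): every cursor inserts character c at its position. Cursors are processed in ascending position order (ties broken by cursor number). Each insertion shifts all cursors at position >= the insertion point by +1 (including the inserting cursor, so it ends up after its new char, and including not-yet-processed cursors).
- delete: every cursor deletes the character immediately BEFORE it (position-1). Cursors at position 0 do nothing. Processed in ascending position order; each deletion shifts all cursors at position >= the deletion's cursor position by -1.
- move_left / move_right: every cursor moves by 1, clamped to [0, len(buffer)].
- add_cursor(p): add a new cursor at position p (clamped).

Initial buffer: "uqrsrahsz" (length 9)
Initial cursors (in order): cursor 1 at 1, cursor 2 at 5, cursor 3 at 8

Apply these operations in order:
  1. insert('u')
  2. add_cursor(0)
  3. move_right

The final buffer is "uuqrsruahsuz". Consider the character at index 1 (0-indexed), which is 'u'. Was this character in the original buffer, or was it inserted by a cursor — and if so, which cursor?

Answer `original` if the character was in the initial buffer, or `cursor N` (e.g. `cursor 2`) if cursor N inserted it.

Answer: cursor 1

Derivation:
After op 1 (insert('u')): buffer="uuqrsruahsuz" (len 12), cursors c1@2 c2@7 c3@11, authorship .1....2...3.
After op 2 (add_cursor(0)): buffer="uuqrsruahsuz" (len 12), cursors c4@0 c1@2 c2@7 c3@11, authorship .1....2...3.
After op 3 (move_right): buffer="uuqrsruahsuz" (len 12), cursors c4@1 c1@3 c2@8 c3@12, authorship .1....2...3.
Authorship (.=original, N=cursor N): . 1 . . . . 2 . . . 3 .
Index 1: author = 1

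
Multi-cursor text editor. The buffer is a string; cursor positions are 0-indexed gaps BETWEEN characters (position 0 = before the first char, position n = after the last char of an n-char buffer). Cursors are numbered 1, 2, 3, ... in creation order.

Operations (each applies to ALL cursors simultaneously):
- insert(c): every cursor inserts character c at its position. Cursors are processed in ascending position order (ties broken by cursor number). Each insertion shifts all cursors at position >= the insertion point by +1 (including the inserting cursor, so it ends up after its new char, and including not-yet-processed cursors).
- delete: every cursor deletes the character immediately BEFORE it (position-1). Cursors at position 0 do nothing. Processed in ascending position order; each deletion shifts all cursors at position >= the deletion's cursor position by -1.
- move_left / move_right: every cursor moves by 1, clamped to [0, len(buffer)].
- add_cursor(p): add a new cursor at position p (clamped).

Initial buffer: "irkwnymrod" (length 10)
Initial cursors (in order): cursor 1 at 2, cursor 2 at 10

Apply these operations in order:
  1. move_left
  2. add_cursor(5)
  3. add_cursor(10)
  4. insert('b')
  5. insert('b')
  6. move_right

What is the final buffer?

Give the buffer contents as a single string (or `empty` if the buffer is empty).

After op 1 (move_left): buffer="irkwnymrod" (len 10), cursors c1@1 c2@9, authorship ..........
After op 2 (add_cursor(5)): buffer="irkwnymrod" (len 10), cursors c1@1 c3@5 c2@9, authorship ..........
After op 3 (add_cursor(10)): buffer="irkwnymrod" (len 10), cursors c1@1 c3@5 c2@9 c4@10, authorship ..........
After op 4 (insert('b')): buffer="ibrkwnbymrobdb" (len 14), cursors c1@2 c3@7 c2@12 c4@14, authorship .1....3....2.4
After op 5 (insert('b')): buffer="ibbrkwnbbymrobbdbb" (len 18), cursors c1@3 c3@9 c2@15 c4@18, authorship .11....33....22.44
After op 6 (move_right): buffer="ibbrkwnbbymrobbdbb" (len 18), cursors c1@4 c3@10 c2@16 c4@18, authorship .11....33....22.44

Answer: ibbrkwnbbymrobbdbb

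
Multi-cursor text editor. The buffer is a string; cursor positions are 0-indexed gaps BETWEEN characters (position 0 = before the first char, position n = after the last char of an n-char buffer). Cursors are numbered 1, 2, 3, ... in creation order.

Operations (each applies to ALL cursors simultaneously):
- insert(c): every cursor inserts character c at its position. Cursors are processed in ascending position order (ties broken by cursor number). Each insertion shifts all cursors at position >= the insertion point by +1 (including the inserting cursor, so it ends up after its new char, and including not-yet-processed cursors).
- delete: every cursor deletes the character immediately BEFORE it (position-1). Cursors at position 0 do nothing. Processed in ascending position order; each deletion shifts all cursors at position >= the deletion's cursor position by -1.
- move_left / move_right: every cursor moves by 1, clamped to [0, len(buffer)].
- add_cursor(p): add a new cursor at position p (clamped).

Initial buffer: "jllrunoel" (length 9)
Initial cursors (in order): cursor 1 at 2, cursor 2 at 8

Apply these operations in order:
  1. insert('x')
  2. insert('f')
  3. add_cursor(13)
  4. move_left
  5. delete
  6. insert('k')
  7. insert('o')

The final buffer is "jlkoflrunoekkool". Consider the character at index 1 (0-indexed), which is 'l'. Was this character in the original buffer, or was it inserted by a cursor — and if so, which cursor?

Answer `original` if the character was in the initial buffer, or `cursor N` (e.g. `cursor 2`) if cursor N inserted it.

Answer: original

Derivation:
After op 1 (insert('x')): buffer="jlxlrunoexl" (len 11), cursors c1@3 c2@10, authorship ..1......2.
After op 2 (insert('f')): buffer="jlxflrunoexfl" (len 13), cursors c1@4 c2@12, authorship ..11......22.
After op 3 (add_cursor(13)): buffer="jlxflrunoexfl" (len 13), cursors c1@4 c2@12 c3@13, authorship ..11......22.
After op 4 (move_left): buffer="jlxflrunoexfl" (len 13), cursors c1@3 c2@11 c3@12, authorship ..11......22.
After op 5 (delete): buffer="jlflrunoel" (len 10), cursors c1@2 c2@9 c3@9, authorship ..1.......
After op 6 (insert('k')): buffer="jlkflrunoekkl" (len 13), cursors c1@3 c2@12 c3@12, authorship ..11......23.
After op 7 (insert('o')): buffer="jlkoflrunoekkool" (len 16), cursors c1@4 c2@15 c3@15, authorship ..111......2323.
Authorship (.=original, N=cursor N): . . 1 1 1 . . . . . . 2 3 2 3 .
Index 1: author = original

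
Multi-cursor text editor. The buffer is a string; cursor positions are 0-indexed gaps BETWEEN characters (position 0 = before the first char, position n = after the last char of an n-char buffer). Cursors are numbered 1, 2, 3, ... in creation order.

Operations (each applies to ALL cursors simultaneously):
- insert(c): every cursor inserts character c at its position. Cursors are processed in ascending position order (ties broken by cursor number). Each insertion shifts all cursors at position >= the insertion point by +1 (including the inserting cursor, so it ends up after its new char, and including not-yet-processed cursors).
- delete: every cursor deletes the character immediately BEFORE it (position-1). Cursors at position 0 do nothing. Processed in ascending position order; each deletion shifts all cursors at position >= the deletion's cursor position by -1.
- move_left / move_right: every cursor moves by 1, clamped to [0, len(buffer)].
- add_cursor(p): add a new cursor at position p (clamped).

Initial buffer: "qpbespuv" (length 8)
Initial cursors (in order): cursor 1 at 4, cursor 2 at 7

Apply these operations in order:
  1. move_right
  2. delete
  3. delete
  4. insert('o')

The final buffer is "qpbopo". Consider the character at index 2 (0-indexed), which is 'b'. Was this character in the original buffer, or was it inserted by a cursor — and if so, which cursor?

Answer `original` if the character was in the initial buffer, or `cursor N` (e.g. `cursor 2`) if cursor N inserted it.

After op 1 (move_right): buffer="qpbespuv" (len 8), cursors c1@5 c2@8, authorship ........
After op 2 (delete): buffer="qpbepu" (len 6), cursors c1@4 c2@6, authorship ......
After op 3 (delete): buffer="qpbp" (len 4), cursors c1@3 c2@4, authorship ....
After op 4 (insert('o')): buffer="qpbopo" (len 6), cursors c1@4 c2@6, authorship ...1.2
Authorship (.=original, N=cursor N): . . . 1 . 2
Index 2: author = original

Answer: original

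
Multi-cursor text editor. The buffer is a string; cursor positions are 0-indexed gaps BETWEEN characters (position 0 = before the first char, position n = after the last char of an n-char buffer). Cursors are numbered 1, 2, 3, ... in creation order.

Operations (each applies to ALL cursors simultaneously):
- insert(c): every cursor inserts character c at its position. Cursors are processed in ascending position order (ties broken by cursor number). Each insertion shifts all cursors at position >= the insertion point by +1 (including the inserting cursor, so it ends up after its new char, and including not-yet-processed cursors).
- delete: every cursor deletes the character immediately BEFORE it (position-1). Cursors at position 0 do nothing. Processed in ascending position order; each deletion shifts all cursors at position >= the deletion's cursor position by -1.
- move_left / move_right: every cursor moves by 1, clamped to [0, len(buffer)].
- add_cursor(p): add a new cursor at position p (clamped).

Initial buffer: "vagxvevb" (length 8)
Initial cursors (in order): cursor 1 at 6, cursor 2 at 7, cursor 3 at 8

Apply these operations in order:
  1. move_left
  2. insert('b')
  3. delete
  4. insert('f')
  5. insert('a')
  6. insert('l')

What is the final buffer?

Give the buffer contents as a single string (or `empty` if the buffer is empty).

After op 1 (move_left): buffer="vagxvevb" (len 8), cursors c1@5 c2@6 c3@7, authorship ........
After op 2 (insert('b')): buffer="vagxvbebvbb" (len 11), cursors c1@6 c2@8 c3@10, authorship .....1.2.3.
After op 3 (delete): buffer="vagxvevb" (len 8), cursors c1@5 c2@6 c3@7, authorship ........
After op 4 (insert('f')): buffer="vagxvfefvfb" (len 11), cursors c1@6 c2@8 c3@10, authorship .....1.2.3.
After op 5 (insert('a')): buffer="vagxvfaefavfab" (len 14), cursors c1@7 c2@10 c3@13, authorship .....11.22.33.
After op 6 (insert('l')): buffer="vagxvfalefalvfalb" (len 17), cursors c1@8 c2@12 c3@16, authorship .....111.222.333.

Answer: vagxvfalefalvfalb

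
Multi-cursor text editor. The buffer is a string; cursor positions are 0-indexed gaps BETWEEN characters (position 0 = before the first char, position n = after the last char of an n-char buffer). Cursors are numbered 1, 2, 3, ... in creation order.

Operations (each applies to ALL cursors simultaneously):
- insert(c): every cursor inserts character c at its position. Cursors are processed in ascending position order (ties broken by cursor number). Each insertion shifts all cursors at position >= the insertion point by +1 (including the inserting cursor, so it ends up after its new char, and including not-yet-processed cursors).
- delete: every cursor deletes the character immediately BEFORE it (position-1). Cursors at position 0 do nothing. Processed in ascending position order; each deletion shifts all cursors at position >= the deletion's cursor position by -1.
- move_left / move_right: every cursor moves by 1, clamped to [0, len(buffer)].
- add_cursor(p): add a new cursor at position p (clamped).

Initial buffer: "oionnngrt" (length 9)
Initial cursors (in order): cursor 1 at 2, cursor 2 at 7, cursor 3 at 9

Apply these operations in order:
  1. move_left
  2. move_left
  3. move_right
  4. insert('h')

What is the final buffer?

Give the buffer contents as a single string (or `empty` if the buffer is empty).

After op 1 (move_left): buffer="oionnngrt" (len 9), cursors c1@1 c2@6 c3@8, authorship .........
After op 2 (move_left): buffer="oionnngrt" (len 9), cursors c1@0 c2@5 c3@7, authorship .........
After op 3 (move_right): buffer="oionnngrt" (len 9), cursors c1@1 c2@6 c3@8, authorship .........
After op 4 (insert('h')): buffer="ohionnnhgrht" (len 12), cursors c1@2 c2@8 c3@11, authorship .1.....2..3.

Answer: ohionnnhgrht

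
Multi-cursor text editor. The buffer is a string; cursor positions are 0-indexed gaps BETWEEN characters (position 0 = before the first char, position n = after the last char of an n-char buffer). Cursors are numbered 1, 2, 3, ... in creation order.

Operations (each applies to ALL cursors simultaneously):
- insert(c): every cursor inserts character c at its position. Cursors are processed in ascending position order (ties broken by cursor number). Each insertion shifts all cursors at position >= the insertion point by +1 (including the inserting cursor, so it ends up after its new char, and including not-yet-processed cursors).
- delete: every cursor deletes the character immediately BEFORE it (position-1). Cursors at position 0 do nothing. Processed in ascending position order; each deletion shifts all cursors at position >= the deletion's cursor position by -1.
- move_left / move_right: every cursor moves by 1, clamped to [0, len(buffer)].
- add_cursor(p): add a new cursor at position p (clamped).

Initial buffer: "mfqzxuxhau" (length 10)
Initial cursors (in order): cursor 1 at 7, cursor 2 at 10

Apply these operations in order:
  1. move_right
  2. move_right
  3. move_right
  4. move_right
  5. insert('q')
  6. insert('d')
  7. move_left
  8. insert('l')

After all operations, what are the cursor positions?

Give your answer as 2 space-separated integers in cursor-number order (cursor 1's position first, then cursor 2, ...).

After op 1 (move_right): buffer="mfqzxuxhau" (len 10), cursors c1@8 c2@10, authorship ..........
After op 2 (move_right): buffer="mfqzxuxhau" (len 10), cursors c1@9 c2@10, authorship ..........
After op 3 (move_right): buffer="mfqzxuxhau" (len 10), cursors c1@10 c2@10, authorship ..........
After op 4 (move_right): buffer="mfqzxuxhau" (len 10), cursors c1@10 c2@10, authorship ..........
After op 5 (insert('q')): buffer="mfqzxuxhauqq" (len 12), cursors c1@12 c2@12, authorship ..........12
After op 6 (insert('d')): buffer="mfqzxuxhauqqdd" (len 14), cursors c1@14 c2@14, authorship ..........1212
After op 7 (move_left): buffer="mfqzxuxhauqqdd" (len 14), cursors c1@13 c2@13, authorship ..........1212
After op 8 (insert('l')): buffer="mfqzxuxhauqqdlld" (len 16), cursors c1@15 c2@15, authorship ..........121122

Answer: 15 15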